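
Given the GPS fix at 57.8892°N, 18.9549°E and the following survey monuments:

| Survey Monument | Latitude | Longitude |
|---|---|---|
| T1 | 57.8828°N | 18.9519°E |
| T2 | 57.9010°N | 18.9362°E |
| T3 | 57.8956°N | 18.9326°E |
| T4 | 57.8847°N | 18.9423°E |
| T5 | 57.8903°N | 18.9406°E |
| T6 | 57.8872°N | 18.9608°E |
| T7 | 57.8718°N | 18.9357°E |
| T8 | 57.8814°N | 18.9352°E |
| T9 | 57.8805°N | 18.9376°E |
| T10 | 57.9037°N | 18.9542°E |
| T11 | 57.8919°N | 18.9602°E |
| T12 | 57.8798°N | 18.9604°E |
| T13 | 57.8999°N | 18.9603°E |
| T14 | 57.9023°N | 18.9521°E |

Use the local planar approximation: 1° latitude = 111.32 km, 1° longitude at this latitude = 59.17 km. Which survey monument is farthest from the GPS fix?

T7

Distances from 57.8892°N, 18.9549°E:
T1: √((-0.0064·111.32)² + (-0.0030·59.17)²) = √(0.507582 + 0.031510) = 0.7342 km
T2: √((0.0118·111.32)² + (-0.0187·59.17)²) = √(1.725482 + 1.224296) = 1.7175 km
T3: √((0.0064·111.32)² + (-0.0223·59.17)²) = √(0.507582 + 1.741056) = 1.4995 km
T4: √((-0.0045·111.32)² + (-0.0126·59.17)²) = √(0.250941 + 0.555833) = 0.8982 km
T5: √((0.0011·111.32)² + (-0.0143·59.17)²) = √(0.014994 + 0.715938) = 0.8549 km
T6: √((-0.0020·111.32)² + (0.0059·59.17)²) = √(0.049569 + 0.121873) = 0.4141 km
T7: √((-0.0174·111.32)² + (-0.0192·59.17)²) = √(3.751845 + 1.290641) = 2.2455 km
T8: √((-0.0078·111.32)² + (-0.0197·59.17)²) = √(0.753938 + 1.358738) = 1.4535 km
T9: √((-0.0087·111.32)² + (-0.0173·59.17)²) = √(0.937961 + 1.047841) = 1.4092 km
T10: √((0.0145·111.32)² + (-0.0007·59.17)²) = √(2.605448 + 0.001716) = 1.6147 km
T11: √((0.0027·111.32)² + (0.0053·59.17)²) = √(0.090339 + 0.098346) = 0.4344 km
T12: √((-0.0094·111.32)² + (0.0055·59.17)²) = √(1.094970 + 0.105908) = 1.0958 km
T13: √((0.0107·111.32)² + (0.0054·59.17)²) = √(1.418776 + 0.102092) = 1.2332 km
T14: √((0.0131·111.32)² + (-0.0028·59.17)²) = √(2.126616 + 0.027449) = 1.4677 km
Maximum: T7 at 2.2455 km.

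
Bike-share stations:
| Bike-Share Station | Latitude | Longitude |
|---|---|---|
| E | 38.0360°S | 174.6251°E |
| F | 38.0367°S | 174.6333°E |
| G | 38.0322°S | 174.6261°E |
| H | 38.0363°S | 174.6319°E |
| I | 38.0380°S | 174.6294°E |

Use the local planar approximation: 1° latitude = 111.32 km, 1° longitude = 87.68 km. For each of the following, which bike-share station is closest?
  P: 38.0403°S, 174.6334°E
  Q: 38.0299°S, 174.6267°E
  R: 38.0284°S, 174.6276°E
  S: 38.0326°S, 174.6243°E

P at 38.0403°S, 174.6334°E:
  E: √((0.0043·111.32)² + (-0.0083·87.68)²) = √(0.229131 + 0.529611) = 0.8711 km
  F: √((0.0036·111.32)² + (-0.0001·87.68)²) = √(0.160602 + 0.000077) = 0.4008 km
  G: √((0.0081·111.32)² + (-0.0073·87.68)²) = √(0.813048 + 0.409682) = 1.1058 km
  H: √((0.0040·111.32)² + (-0.0015·87.68)²) = √(0.198274 + 0.017298) = 0.4643 km
  I: √((0.0023·111.32)² + (-0.0040·87.68)²) = √(0.065554 + 0.123005) = 0.4342 km
  → nearest: F (0.4008 km)
Q at 38.0299°S, 174.6267°E:
  E: √((-0.0061·111.32)² + (-0.0016·87.68)²) = √(0.461112 + 0.019681) = 0.6934 km
  F: √((-0.0068·111.32)² + (0.0066·87.68)²) = √(0.573013 + 0.334880) = 0.9528 km
  G: √((-0.0023·111.32)² + (-0.0006·87.68)²) = √(0.065554 + 0.002768) = 0.2614 km
  H: √((-0.0064·111.32)² + (0.0052·87.68)²) = √(0.507582 + 0.207878) = 0.8458 km
  I: √((-0.0081·111.32)² + (0.0027·87.68)²) = √(0.813048 + 0.056044) = 0.9323 km
  → nearest: G (0.2614 km)
R at 38.0284°S, 174.6276°E:
  E: √((-0.0076·111.32)² + (-0.0025·87.68)²) = √(0.715770 + 0.048049) = 0.8740 km
  F: √((-0.0083·111.32)² + (0.0057·87.68)²) = √(0.853695 + 0.249776) = 1.0505 km
  G: √((-0.0038·111.32)² + (-0.0015·87.68)²) = √(0.178943 + 0.017298) = 0.4430 km
  H: √((-0.0079·111.32)² + (0.0043·87.68)²) = √(0.773394 + 0.142147) = 0.9568 km
  I: √((-0.0096·111.32)² + (0.0018·87.68)²) = √(1.142060 + 0.024908) = 1.0803 km
  → nearest: G (0.4430 km)
S at 38.0326°S, 174.6243°E:
  E: √((-0.0034·111.32)² + (0.0008·87.68)²) = √(0.143253 + 0.004920) = 0.3849 km
  F: √((-0.0041·111.32)² + (0.0090·87.68)²) = √(0.208312 + 0.622710) = 0.9116 km
  G: √((0.0004·111.32)² + (0.0018·87.68)²) = √(0.001983 + 0.024908) = 0.1640 km
  H: √((-0.0037·111.32)² + (0.0076·87.68)²) = √(0.169648 + 0.444046) = 0.7834 km
  I: √((-0.0054·111.32)² + (0.0051·87.68)²) = √(0.361355 + 0.199959) = 0.7492 km
  → nearest: G (0.1640 km)

P→F; Q→G; R→G; S→G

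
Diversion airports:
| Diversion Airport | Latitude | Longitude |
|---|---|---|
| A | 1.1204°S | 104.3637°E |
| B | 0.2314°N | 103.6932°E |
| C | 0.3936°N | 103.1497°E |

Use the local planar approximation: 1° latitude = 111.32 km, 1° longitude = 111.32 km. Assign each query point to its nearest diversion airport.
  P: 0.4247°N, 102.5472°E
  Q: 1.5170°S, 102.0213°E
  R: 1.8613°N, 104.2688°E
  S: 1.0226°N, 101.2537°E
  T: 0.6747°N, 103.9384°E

P→C; Q→C; R→B; S→C; T→B

P at 0.4247°N, 102.5472°E:
  A: √((-1.5451·111.32)² + (1.8165·111.32)²) = √(29584.183008 + 40890.008395) = 265.4698 km
  B: √((-0.1933·111.32)² + (1.1460·111.32)²) = √(463.031038 + 16274.798888) = 129.3748 km
  C: √((-0.0311·111.32)² + (0.6025·111.32)²) = √(11.985804 + 4498.425142) = 67.1596 km
  → nearest: C (67.1596 km)
Q at 1.5170°S, 102.0213°E:
  A: √((0.3966·111.32)² + (2.3424·111.32)²) = √(1949.179410 + 67993.674848) = 264.4671 km
  B: √((1.7484·111.32)² + (1.6719·111.32)²) = √(37881.571826 + 34639.131211) = 269.2967 km
  C: √((1.9106·111.32)² + (1.1284·111.32)²) = √(45236.181941 + 15778.748368) = 247.0120 km
  → nearest: C (247.0120 km)
R at 1.8613°N, 104.2688°E:
  A: √((-2.9817·111.32)² + (0.0949·111.32)²) = √(110172.774369 + 111.603758) = 332.0909 km
  B: √((-1.6299·111.32)² + (-0.5756·111.32)²) = √(32920.643428 + 4105.707120) = 192.4223 km
  C: √((-1.4677·111.32)² + (-1.1191·111.32)²) = √(26694.450400 + 15519.730905) = 205.4609 km
  → nearest: B (192.4223 km)
S at 1.0226°N, 101.2537°E:
  A: √((-2.1430·111.32)² + (3.1100·111.32)²) = √(56910.281973 + 119858.040507) = 420.4383 km
  B: √((-0.7912·111.32)² + (2.4395·111.32)²) = √(7757.449419 + 73747.625263) = 285.4909 km
  C: √((-0.6290·111.32)² + (1.8960·111.32)²) = √(4902.839611 + 44547.471774) = 222.3743 km
  → nearest: C (222.3743 km)
T at 0.6747°N, 103.9384°E:
  A: √((-1.7951·111.32)² + (0.4253·111.32)²) = √(39932.241519 + 2241.491833) = 205.3624 km
  B: √((-0.4433·111.32)² + (-0.2452·111.32)²) = √(2435.240501 + 745.053273) = 56.3941 km
  C: √((-0.2811·111.32)² + (-0.7887·111.32)²) = √(979.192518 + 7708.503554) = 93.2078 km
  → nearest: B (56.3941 km)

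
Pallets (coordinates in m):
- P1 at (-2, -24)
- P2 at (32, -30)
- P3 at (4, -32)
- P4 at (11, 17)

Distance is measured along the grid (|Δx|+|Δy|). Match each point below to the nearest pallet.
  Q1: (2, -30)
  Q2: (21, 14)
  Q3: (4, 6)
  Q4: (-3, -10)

Q1→P3; Q2→P4; Q3→P4; Q4→P1

Q1 at (2, -30):
  P1: |-4| + |6| = 4 + 6 = 10 m
  P2: |30| + |0| = 30 + 0 = 30 m
  P3: |2| + |-2| = 2 + 2 = 4 m
  P4: |9| + |47| = 9 + 47 = 56 m
  → nearest: P3 (4 m)
Q2 at (21, 14):
  P1: |-23| + |-38| = 23 + 38 = 61 m
  P2: |11| + |-44| = 11 + 44 = 55 m
  P3: |-17| + |-46| = 17 + 46 = 63 m
  P4: |-10| + |3| = 10 + 3 = 13 m
  → nearest: P4 (13 m)
Q3 at (4, 6):
  P1: |-6| + |-30| = 6 + 30 = 36 m
  P2: |28| + |-36| = 28 + 36 = 64 m
  P3: |0| + |-38| = 0 + 38 = 38 m
  P4: |7| + |11| = 7 + 11 = 18 m
  → nearest: P4 (18 m)
Q4 at (-3, -10):
  P1: |1| + |-14| = 1 + 14 = 15 m
  P2: |35| + |-20| = 35 + 20 = 55 m
  P3: |7| + |-22| = 7 + 22 = 29 m
  P4: |14| + |27| = 14 + 27 = 41 m
  → nearest: P1 (15 m)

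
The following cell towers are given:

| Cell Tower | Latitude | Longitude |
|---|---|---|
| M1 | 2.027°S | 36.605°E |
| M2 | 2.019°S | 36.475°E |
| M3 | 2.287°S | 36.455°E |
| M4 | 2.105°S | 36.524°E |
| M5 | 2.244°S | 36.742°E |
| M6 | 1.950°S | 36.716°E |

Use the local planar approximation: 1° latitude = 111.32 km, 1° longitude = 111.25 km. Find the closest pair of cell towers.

Pairwise distances:
M1–M2: 14.490 km
M1–M3: 33.409 km
M1–M4: 12.514 km
M1–M5: 28.563 km
M1–M6: 15.032 km
M2–M3: 29.917 km
M2–M4: 11.017 km
M2–M5: 38.854 km
M2–M6: 27.890 km
M3–M4: 21.666 km
M3–M5: 32.286 km
M3–M6: 47.439 km
M4–M5: 28.768 km
M4–M6: 27.459 km
M5–M6: 32.856 km
Closest pair: M2–M4 at 11.017 km.

M2 and M4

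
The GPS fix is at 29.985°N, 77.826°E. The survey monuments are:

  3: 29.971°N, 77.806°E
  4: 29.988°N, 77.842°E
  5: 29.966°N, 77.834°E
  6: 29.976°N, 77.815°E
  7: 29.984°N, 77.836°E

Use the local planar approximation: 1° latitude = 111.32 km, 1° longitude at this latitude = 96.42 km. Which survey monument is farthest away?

Distances from 29.985°N, 77.826°E:
3: √((-0.014·111.32)² + (-0.020·96.42)²) = √(2.42886 + 3.71873) = 2.479 km
4: √((0.003·111.32)² + (0.016·96.42)²) = √(0.11153 + 2.37998) = 1.578 km
5: √((-0.019·111.32)² + (0.008·96.42)²) = √(4.47356 + 0.59500) = 2.251 km
6: √((-0.009·111.32)² + (-0.011·96.42)²) = √(1.00376 + 1.12491) = 1.459 km
7: √((-0.001·111.32)² + (0.010·96.42)²) = √(0.01239 + 0.92968) = 0.971 km
Maximum: 3 at 2.479 km.

3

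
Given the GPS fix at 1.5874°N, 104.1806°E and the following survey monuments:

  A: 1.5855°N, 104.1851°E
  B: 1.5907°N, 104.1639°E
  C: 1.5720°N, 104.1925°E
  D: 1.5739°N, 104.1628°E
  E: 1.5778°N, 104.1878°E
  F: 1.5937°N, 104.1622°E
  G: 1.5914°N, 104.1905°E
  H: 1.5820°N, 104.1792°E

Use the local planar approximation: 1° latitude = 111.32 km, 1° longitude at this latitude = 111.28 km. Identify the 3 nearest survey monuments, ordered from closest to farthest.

Distances from 1.5874°N, 104.1806°E:
A: √((-0.0019·111.32)² + (0.0045·111.28)²) = √(0.044736 + 0.250761) = 0.5436 km
B: √((0.0033·111.32)² + (-0.0167·111.28)²) = √(0.134950 + 3.453561) = 1.8943 km
C: √((-0.0154·111.32)² + (0.0119·111.28)²) = √(2.938920 + 1.753590) = 2.1662 km
D: √((-0.0135·111.32)² + (-0.0178·111.28)²) = √(2.258468 + 3.923505) = 2.4864 km
E: √((-0.0096·111.32)² + (0.0072·111.28)²) = √(1.142060 + 0.641947) = 1.3357 km
F: √((0.0063·111.32)² + (-0.0184·111.28)²) = √(0.491844 + 4.192469) = 2.1643 km
G: √((0.0040·111.32)² + (0.0099·111.28)²) = √(0.198274 + 1.213681) = 1.1883 km
H: √((-0.0054·111.32)² + (-0.0014·111.28)²) = √(0.361355 + 0.024271) = 0.6210 km
Sorted: A (0.5436 km) < H (0.6210 km) < G (1.1883 km) < E (1.3357 km) < B (1.8943 km) < …

A, H, G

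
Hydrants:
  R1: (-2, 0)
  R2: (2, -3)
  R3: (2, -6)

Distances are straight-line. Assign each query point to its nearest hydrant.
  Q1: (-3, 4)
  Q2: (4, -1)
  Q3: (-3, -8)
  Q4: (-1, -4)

Q1→R1; Q2→R2; Q3→R3; Q4→R2

Q1 at (-3, 4):
  R1: √((1)² + (-4)²) = √(1.00000 + 16.00000) = 4.123
  R2: √((5)² + (-7)²) = √(25.00000 + 49.00000) = 8.602
  R3: √((5)² + (-10)²) = √(25.00000 + 100.00000) = 11.180
  → nearest: R1 (4.123)
Q2 at (4, -1):
  R1: √((-6)² + (1)²) = √(36.00000 + 1.00000) = 6.083
  R2: √((-2)² + (-2)²) = √(4.00000 + 4.00000) = 2.828
  R3: √((-2)² + (-5)²) = √(4.00000 + 25.00000) = 5.385
  → nearest: R2 (2.828)
Q3 at (-3, -8):
  R1: √((1)² + (8)²) = √(1.00000 + 64.00000) = 8.062
  R2: √((5)² + (5)²) = √(25.00000 + 25.00000) = 7.071
  R3: √((5)² + (2)²) = √(25.00000 + 4.00000) = 5.385
  → nearest: R3 (5.385)
Q4 at (-1, -4):
  R1: √((-1)² + (4)²) = √(1.00000 + 16.00000) = 4.123
  R2: √((3)² + (1)²) = √(9.00000 + 1.00000) = 3.162
  R3: √((3)² + (-2)²) = √(9.00000 + 4.00000) = 3.606
  → nearest: R2 (3.162)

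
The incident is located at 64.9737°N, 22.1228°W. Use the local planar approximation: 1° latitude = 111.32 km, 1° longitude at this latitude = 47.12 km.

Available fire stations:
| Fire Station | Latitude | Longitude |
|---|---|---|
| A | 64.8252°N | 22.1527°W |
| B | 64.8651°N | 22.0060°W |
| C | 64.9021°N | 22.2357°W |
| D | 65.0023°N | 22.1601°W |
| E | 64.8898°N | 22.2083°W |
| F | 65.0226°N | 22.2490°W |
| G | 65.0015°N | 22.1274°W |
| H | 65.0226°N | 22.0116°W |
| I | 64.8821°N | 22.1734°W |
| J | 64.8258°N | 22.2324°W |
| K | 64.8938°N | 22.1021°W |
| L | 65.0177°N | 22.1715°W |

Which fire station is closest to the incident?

Distances from 64.9737°N, 22.1228°W:
A: √((-0.1485·111.32)² + (-0.0299·47.12)²) = √(273.274622 + 1.984965) = 16.5909 km
B: √((-0.1086·111.32)² + (0.1168·47.12)²) = √(146.152432 + 30.289789) = 13.2832 km
C: √((-0.0716·111.32)² + (-0.1129·47.12)²) = √(63.529062 + 28.300783) = 9.5828 km
D: √((0.0286·111.32)² + (-0.0373·47.12)²) = √(10.136277 + 3.089073) = 3.6367 km
E: √((-0.0839·111.32)² + (-0.0855·47.12)²) = √(87.230893 + 16.230907) = 10.1716 km
F: √((0.0489·111.32)² + (-0.1262·47.12)²) = √(29.632215 + 35.361386) = 8.0619 km
G: √((0.0278·111.32)² + (-0.0046·47.12)²) = √(9.577143 + 0.046981) = 3.1023 km
H: √((0.0489·111.32)² + (0.1112·47.12)²) = √(29.632215 + 27.454917) = 7.5556 km
I: √((-0.0916·111.32)² + (-0.0506·47.12)²) = √(103.977014 + 5.684753) = 10.4720 km
J: √((-0.1479·111.32)² + (-0.1096·47.12)²) = √(271.070804 + 26.670532) = 17.2552 km
K: √((-0.0799·111.32)² + (0.0207·47.12)²) = √(79.111561 + 0.951374) = 8.9478 km
L: √((0.0440·111.32)² + (-0.0487·47.12)²) = √(23.991188 + 5.265850) = 5.4090 km
Minimum: G at 3.1023 km.

G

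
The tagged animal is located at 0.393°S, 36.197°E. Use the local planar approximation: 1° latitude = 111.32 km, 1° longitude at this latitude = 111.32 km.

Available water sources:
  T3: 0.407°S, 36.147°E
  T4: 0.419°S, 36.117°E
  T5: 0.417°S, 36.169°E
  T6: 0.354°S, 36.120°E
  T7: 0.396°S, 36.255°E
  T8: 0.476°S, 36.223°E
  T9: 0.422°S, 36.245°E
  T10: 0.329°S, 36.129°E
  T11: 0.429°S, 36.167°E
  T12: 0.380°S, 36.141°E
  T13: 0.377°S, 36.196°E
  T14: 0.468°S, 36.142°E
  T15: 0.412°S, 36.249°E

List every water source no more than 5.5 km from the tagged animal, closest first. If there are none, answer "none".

Distances from 0.393°S, 36.197°E:
T3: 5.780 km
T4: 9.364 km
T5: 4.105 km
T6: 9.608 km
T7: 6.465 km
T8: 9.682 km
T9: 6.243 km
T10: 10.395 km
T11: 5.217 km
T12: 6.400 km
T13: 1.785 km
T14: 10.353 km
T15: 6.163 km
Threshold 5.5 km: T13 (1.785 km), T5 (4.105 km), T11 (5.217 km) are within range.

T13, T5, T11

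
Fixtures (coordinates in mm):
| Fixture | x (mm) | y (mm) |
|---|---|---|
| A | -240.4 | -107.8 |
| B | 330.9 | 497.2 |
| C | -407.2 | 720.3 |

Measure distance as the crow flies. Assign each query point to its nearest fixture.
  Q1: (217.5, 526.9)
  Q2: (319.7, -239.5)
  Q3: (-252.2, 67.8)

Q1 at (217.5, 526.9):
  A: 782.6 mm
  B: 117.2 mm
  C: 654.0 mm
  → nearest: B (117.2 mm)
Q2 at (319.7, -239.5):
  A: 575.4 mm
  B: 736.8 mm
  C: 1204.0 mm
  → nearest: A (575.4 mm)
Q3 at (-252.2, 67.8):
  A: 176.0 mm
  B: 724.1 mm
  C: 670.7 mm
  → nearest: A (176.0 mm)

Q1→B; Q2→A; Q3→A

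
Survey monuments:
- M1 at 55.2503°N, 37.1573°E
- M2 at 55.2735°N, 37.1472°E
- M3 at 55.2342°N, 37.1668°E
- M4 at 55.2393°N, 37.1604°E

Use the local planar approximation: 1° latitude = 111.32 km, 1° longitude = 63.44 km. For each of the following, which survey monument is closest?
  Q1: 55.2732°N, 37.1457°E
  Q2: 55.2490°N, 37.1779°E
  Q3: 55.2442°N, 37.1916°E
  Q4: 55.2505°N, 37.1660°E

Q1 at 55.2732°N, 37.1457°E:
  M1: 2.6533 km
  M2: 0.1008 km
  M3: 4.5432 km
  M4: 3.8873 km
  → nearest: M2 (0.1008 km)
Q2 at 55.2490°N, 37.1779°E:
  M1: 1.3149 km
  M2: 3.3514 km
  M3: 1.7917 km
  M4: 1.5487 km
  → nearest: M1 (1.3149 km)
Q3 at 55.2442°N, 37.1916°E:
  M1: 2.2795 km
  M2: 4.3096 km
  M3: 1.9273 km
  M4: 2.0531 km
  → nearest: M3 (1.9273 km)
Q4 at 55.2505°N, 37.1660°E:
  M1: 0.5524 km
  M2: 2.8245 km
  M3: 1.8152 km
  M4: 1.2964 km
  → nearest: M1 (0.5524 km)

Q1→M2; Q2→M1; Q3→M3; Q4→M1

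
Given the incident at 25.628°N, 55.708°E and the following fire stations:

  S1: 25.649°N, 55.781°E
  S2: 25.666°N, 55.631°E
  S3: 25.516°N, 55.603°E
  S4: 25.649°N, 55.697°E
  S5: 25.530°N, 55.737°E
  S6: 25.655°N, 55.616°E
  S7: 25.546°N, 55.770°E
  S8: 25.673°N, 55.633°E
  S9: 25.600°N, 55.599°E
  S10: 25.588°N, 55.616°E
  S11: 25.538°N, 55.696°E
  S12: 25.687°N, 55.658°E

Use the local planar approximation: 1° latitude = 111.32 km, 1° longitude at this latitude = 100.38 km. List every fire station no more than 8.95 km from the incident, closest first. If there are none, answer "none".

Distances from 25.628°N, 55.708°E:
S1: 7.692 km
S2: 8.811 km
S3: 16.326 km
S4: 2.585 km
S5: 11.291 km
S6: 9.712 km
S7: 11.048 km
S8: 9.043 km
S9: 11.377 km
S10: 10.252 km
S11: 10.091 km
S12: 8.266 km
Threshold 8.95 km: S4 (2.585 km), S1 (7.692 km), S12 (8.266 km), S2 (8.811 km) are within range.

S4, S1, S12, S2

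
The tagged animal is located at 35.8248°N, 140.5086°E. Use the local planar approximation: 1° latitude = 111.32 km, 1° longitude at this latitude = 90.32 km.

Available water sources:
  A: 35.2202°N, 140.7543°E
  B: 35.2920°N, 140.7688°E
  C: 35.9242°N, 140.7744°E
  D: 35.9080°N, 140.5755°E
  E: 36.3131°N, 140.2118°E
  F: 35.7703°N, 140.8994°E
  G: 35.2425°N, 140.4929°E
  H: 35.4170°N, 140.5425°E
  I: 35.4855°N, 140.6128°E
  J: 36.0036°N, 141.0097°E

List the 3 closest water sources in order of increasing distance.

Distances from 35.8248°N, 140.5086°E:
A: √((-0.6046·111.32)² + (0.2457·90.32)²) = √(4529.838108 + 492.468176) = 70.8682 km
B: √((-0.5328·111.32)² + (0.2602·90.32)²) = √(3517.829833 + 552.309410) = 63.7976 km
C: √((0.0994·111.32)² + (0.2658·90.32)²) = √(122.438828 + 576.338738) = 26.4344 km
D: √((0.0832·111.32)² + (0.0669·90.32)²) = √(85.781384 + 36.510694) = 11.0586 km
E: √((0.4883·111.32)² + (-0.2968·90.32)²) = √(2954.743894 + 718.613962) = 60.6082 km
F: √((-0.0545·111.32)² + (0.3908·90.32)²) = √(36.807761 + 1245.882162) = 35.8147 km
G: √((-0.5823·111.32)² + (-0.0157·90.32)²) = √(4201.844494 + 2.010792) = 64.8371 km
H: √((-0.4078·111.32)² + (0.0339·90.32)²) = √(2060.823691 + 9.374913) = 45.4994 km
I: √((-0.3393·111.32)² + (0.1042·90.32)²) = √(1426.639074 + 88.573396) = 38.9257 km
J: √((0.1788·111.32)² + (0.5011·90.32)²) = √(396.169853 + 2048.408943) = 49.4427 km
Sorted: D (11.0586 km) < C (26.4344 km) < F (35.8147 km) < I (38.9257 km) < H (45.4994 km) < …

D, C, F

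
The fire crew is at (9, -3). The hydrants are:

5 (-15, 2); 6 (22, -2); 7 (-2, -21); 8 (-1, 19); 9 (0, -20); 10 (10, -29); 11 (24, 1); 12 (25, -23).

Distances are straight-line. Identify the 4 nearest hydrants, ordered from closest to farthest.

Distances from (9, -3):
5: 24.5
6: 13.0
7: 21.1
8: 24.2
9: 19.2
10: 26.0
11: 15.5
12: 25.6
Sorted: 6 (13.0) < 11 (15.5) < 9 (19.2) < 7 (21.1) < 8 (24.2) < 5 (24.5) < …

6, 11, 9, 7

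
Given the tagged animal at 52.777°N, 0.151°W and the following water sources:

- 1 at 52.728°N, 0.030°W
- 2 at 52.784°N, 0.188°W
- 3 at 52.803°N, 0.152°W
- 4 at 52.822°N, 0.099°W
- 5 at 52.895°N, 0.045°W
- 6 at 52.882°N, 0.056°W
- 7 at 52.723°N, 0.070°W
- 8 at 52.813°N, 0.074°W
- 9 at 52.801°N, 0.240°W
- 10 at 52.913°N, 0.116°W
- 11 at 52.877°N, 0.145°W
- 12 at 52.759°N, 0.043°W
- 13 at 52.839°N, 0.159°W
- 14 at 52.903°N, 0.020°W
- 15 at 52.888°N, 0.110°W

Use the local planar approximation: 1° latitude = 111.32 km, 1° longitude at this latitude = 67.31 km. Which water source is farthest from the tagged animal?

14

Distances from 52.777°N, 0.151°W:
1: √((-0.049·111.32)² + (0.121·67.31)²) = √(29.75353 + 66.33304) = 9.802 km
2: √((0.007·111.32)² + (-0.037·67.31)²) = √(0.60721 + 6.20244) = 2.610 km
3: √((0.026·111.32)² + (-0.001·67.31)²) = √(8.37709 + 0.00453) = 2.895 km
4: √((0.045·111.32)² + (0.052·67.31)²) = √(25.09409 + 12.25084) = 6.111 km
5: √((0.118·111.32)² + (0.106·67.31)²) = √(172.54819 + 50.90623) = 14.948 km
6: √((0.105·111.32)² + (0.095·67.31)²) = √(136.62337 + 40.88899) = 13.323 km
7: √((-0.054·111.32)² + (0.081·67.31)²) = √(36.13549 + 29.72550) = 8.115 km
8: √((0.036·111.32)² + (0.077·67.31)²) = √(16.06022 + 26.86214) = 6.552 km
9: √((0.024·111.32)² + (-0.089·67.31)²) = √(7.13787 + 35.88717) = 6.559 km
10: √((0.136·111.32)² + (0.035·67.31)²) = √(229.20507 + 5.55003) = 15.322 km
11: √((0.100·111.32)² + (0.006·67.31)²) = √(123.92142 + 0.16310) = 11.139 km
12: √((-0.018·111.32)² + (0.108·67.31)²) = √(4.01505 + 52.84534) = 7.541 km
13: √((0.062·111.32)² + (-0.008·67.31)²) = √(47.63540 + 0.28996) = 6.923 km
14: √((0.126·111.32)² + (0.131·67.31)²) = √(196.73765 + 77.75025) = 16.568 km
15: √((0.111·111.32)² + (0.041·67.31)²) = √(152.68359 + 7.61600) = 12.661 km
Maximum: 14 at 16.568 km.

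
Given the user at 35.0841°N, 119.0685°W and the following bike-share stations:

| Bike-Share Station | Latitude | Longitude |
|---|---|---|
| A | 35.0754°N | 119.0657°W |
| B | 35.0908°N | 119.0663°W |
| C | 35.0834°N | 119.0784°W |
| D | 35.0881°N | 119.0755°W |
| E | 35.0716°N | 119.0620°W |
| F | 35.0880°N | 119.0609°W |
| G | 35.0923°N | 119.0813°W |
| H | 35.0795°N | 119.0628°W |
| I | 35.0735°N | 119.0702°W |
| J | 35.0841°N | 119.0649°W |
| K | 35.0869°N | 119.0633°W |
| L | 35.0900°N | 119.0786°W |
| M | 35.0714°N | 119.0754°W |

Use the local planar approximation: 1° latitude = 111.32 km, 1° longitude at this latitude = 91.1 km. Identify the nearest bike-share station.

J

Distances from 35.0841°N, 119.0685°W:
A: √((-0.0087·111.32)² + (0.0028·91.1)²) = √(0.937961 + 0.065066) = 1.0015 km
B: √((0.0067·111.32)² + (0.0022·91.1)²) = √(0.556283 + 0.040168) = 0.7723 km
C: √((-0.0007·111.32)² + (-0.0099·91.1)²) = √(0.006072 + 0.813406) = 0.9053 km
D: √((0.0040·111.32)² + (-0.0070·91.1)²) = √(0.198274 + 0.406661) = 0.7778 km
E: √((-0.0125·111.32)² + (0.0065·91.1)²) = √(1.936272 + 0.350642) = 1.5123 km
F: √((0.0039·111.32)² + (0.0076·91.1)²) = √(0.188484 + 0.479362) = 0.8172 km
G: √((0.0082·111.32)² + (-0.0128·91.1)²) = √(0.833248 + 1.359743) = 1.4809 km
H: √((-0.0046·111.32)² + (0.0057·91.1)²) = √(0.262218 + 0.269641) = 0.7293 km
I: √((-0.0106·111.32)² + (-0.0017·91.1)²) = √(1.392381 + 0.023985) = 1.1901 km
J: √((0.0000·111.32)² + (0.0036·91.1)²) = √(0.000000 + 0.107558) = 0.3280 km
K: √((0.0028·111.32)² + (0.0052·91.1)²) = √(0.097154 + 0.224411) = 0.5671 km
L: √((0.0059·111.32)² + (-0.0101·91.1)²) = √(0.431370 + 0.846602) = 1.1305 km
M: √((-0.0127·111.32)² + (-0.0069·91.1)²) = √(1.998729 + 0.395125) = 1.5472 km
Minimum: J at 0.3280 km.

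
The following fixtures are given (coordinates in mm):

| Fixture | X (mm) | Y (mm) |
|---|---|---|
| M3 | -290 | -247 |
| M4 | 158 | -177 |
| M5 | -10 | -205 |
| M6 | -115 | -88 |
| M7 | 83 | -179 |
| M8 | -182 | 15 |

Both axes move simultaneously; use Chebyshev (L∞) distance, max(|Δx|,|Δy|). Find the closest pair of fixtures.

M4 and M7

Pairwise distances:
M3–M4: 448 mm
M3–M5: 280 mm
M3–M6: 175 mm
M3–M7: 373 mm
M3–M8: 262 mm
M4–M5: 168 mm
M4–M6: 273 mm
M4–M7: 75 mm
M4–M8: 340 mm
M5–M6: 117 mm
M5–M7: 93 mm
M5–M8: 220 mm
M6–M7: 198 mm
M6–M8: 103 mm
M7–M8: 265 mm
Closest pair: M4–M7 at 75 mm.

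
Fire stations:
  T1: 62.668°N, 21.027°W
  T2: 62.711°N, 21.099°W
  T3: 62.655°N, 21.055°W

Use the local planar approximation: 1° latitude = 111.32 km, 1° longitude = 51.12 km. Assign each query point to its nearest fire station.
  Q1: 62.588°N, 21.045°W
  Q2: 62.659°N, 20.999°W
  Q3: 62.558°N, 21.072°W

Q1→T3; Q2→T1; Q3→T3

Q1 at 62.588°N, 21.045°W:
  T1: 8.953 km
  T2: 13.968 km
  T3: 7.476 km
  → nearest: T3 (7.476 km)
Q2 at 62.659°N, 20.999°W:
  T1: 1.747 km
  T2: 7.723 km
  T3: 2.897 km
  → nearest: T1 (1.747 km)
Q3 at 62.558°N, 21.072°W:
  T1: 12.459 km
  T2: 17.088 km
  T3: 10.833 km
  → nearest: T3 (10.833 km)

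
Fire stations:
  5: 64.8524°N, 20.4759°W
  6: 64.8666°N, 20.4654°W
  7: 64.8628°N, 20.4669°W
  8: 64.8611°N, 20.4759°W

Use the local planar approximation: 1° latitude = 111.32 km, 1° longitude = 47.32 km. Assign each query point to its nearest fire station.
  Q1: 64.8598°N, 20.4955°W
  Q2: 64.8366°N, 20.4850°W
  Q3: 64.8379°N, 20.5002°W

Q1 at 64.8598°N, 20.4955°W:
  5: 1.2405 km
  6: 1.6130 km
  7: 1.3939 km
  8: 0.9387 km
  → nearest: 8 (0.9387 km)
Q2 at 64.8366°N, 20.4850°W:
  5: 1.8108 km
  6: 3.4660 km
  7: 3.0397 km
  8: 2.7611 km
  → nearest: 5 (1.8108 km)
Q3 at 64.8379°N, 20.5002°W:
  5: 1.9818 km
  6: 3.5943 km
  7: 3.1885 km
  8: 2.8270 km
  → nearest: 5 (1.9818 km)

Q1→8; Q2→5; Q3→5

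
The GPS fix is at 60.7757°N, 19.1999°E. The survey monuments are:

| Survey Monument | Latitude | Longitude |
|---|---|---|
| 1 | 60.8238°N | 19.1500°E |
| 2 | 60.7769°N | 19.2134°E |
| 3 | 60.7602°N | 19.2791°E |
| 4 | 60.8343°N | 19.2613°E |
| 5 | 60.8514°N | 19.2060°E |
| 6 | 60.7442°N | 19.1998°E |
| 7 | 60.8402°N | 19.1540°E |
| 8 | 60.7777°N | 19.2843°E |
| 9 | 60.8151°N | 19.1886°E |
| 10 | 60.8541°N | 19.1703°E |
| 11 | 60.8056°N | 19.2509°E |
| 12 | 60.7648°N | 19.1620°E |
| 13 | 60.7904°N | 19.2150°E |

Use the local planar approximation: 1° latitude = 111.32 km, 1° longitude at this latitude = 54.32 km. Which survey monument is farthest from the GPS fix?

Distances from 60.7757°N, 19.1999°E:
1: √((0.0481·111.32)² + (-0.0499·54.32)²) = √(28.670585 + 7.347179) = 6.0015 km
2: √((0.0012·111.32)² + (0.0135·54.32)²) = √(0.017845 + 0.537758) = 0.7454 km
3: √((-0.0155·111.32)² + (0.0792·54.32)²) = √(2.977212 + 18.508443) = 4.6353 km
4: √((0.0586·111.32)² + (0.0614·54.32)²) = √(42.554121 + 11.123879) = 7.3265 km
5: √((0.0757·111.32)² + (0.0061·54.32)²) = √(71.013048 + 0.109794) = 8.4334 km
6: √((-0.0315·111.32)² + (-0.0001·54.32)²) = √(12.296103 + 0.000030) = 3.5066 km
7: √((0.0645·111.32)² + (-0.0459·54.32)²) = √(51.554410 + 6.216485) = 7.6007 km
8: √((0.0020·111.32)² + (0.0844·54.32)²) = √(0.049569 + 21.018631) = 4.5900 km
9: √((0.0394·111.32)² + (-0.0113·54.32)²) = √(19.237066 + 0.376770) = 4.4288 km
10: √((0.0784·111.32)² + (-0.0296·54.32)²) = √(76.169047 + 2.585252) = 8.8744 km
11: √((0.0299·111.32)² + (0.0510·54.32)²) = √(11.078699 + 7.674673) = 4.3305 km
12: √((-0.0109·111.32)² + (-0.0379·54.32)²) = √(1.472310 + 4.238361) = 2.3897 km
13: √((0.0147·111.32)² + (0.0151·54.32)²) = √(2.677818 + 0.672781) = 1.8305 km
Maximum: 10 at 8.8744 km.

10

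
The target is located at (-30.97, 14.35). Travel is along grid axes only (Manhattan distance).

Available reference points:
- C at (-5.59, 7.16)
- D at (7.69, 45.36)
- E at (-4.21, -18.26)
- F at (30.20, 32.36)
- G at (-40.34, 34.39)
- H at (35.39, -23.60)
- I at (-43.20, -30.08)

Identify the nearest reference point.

Distances from (-30.97, 14.35):
C: 32.57
D: 69.67
E: 59.37
F: 79.18
G: 29.41
H: 104.31
I: 56.66
Minimum: G at 29.41.

G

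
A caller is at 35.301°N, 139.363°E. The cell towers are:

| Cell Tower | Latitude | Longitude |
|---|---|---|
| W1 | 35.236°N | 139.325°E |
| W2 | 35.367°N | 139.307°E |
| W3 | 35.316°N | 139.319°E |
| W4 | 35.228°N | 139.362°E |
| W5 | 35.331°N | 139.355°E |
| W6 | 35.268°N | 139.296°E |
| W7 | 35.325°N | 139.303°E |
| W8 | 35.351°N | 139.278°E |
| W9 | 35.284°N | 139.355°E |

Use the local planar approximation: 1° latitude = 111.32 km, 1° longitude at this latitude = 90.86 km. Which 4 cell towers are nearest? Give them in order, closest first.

Distances from 35.301°N, 139.363°E:
W1: √((-0.065·111.32)² + (-0.038·90.86)²) = √(52.35680 + 11.92100) = 8.017 km
W2: √((0.066·111.32)² + (-0.056·90.86)²) = √(53.98017 + 25.88937) = 8.937 km
W3: √((0.015·111.32)² + (-0.044·90.86)²) = √(2.78823 + 15.98272) = 4.333 km
W4: √((-0.073·111.32)² + (-0.001·90.86)²) = √(66.03773 + 0.00826) = 8.127 km
W5: √((0.030·111.32)² + (-0.008·90.86)²) = √(11.15293 + 0.52835) = 3.418 km
W6: √((-0.033·111.32)² + (-0.067·90.86)²) = √(13.49504 + 37.05912) = 7.110 km
W7: √((0.024·111.32)² + (-0.060·90.86)²) = √(7.13787 + 29.71994) = 6.071 km
W8: √((0.050·111.32)² + (-0.085·90.86)²) = √(30.98036 + 59.64627) = 9.520 km
W9: √((-0.017·111.32)² + (-0.008·90.86)²) = √(3.58133 + 0.52835) = 2.027 km
Sorted: W9 (2.027 km) < W5 (3.418 km) < W3 (4.333 km) < W7 (6.071 km) < W6 (7.110 km) < W1 (8.017 km) < …

W9, W5, W3, W7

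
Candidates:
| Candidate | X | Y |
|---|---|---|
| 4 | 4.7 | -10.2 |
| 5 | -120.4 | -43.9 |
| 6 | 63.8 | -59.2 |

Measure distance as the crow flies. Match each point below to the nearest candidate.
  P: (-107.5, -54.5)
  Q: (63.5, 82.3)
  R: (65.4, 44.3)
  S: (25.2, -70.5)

P at (-107.5, -54.5):
  4: √((112.2)² + (44.3)²) = √(12588.840 + 1962.490) = 120.6
  5: √((-12.9)² + (10.6)²) = √(166.410 + 112.360) = 16.7
  6: √((171.3)² + (-4.7)²) = √(29343.690 + 22.090) = 171.4
  → nearest: 5 (16.7)
Q at (63.5, 82.3):
  4: √((-58.8)² + (-92.5)²) = √(3457.440 + 8556.250) = 109.6
  5: √((-183.9)² + (-126.2)²) = √(33819.210 + 15926.440) = 223.0
  6: √((0.3)² + (-141.5)²) = √(0.090 + 20022.250) = 141.5
  → nearest: 4 (109.6)
R at (65.4, 44.3):
  4: √((-60.7)² + (-54.5)²) = √(3684.490 + 2970.250) = 81.6
  5: √((-185.8)² + (-88.2)²) = √(34521.640 + 7779.240) = 205.7
  6: √((-1.6)² + (-103.5)²) = √(2.560 + 10712.250) = 103.5
  → nearest: 4 (81.6)
S at (25.2, -70.5):
  4: √((-20.5)² + (60.3)²) = √(420.250 + 3636.090) = 63.7
  5: √((-145.6)² + (26.6)²) = √(21199.360 + 707.560) = 148.0
  6: √((38.6)² + (11.3)²) = √(1489.960 + 127.690) = 40.2
  → nearest: 6 (40.2)

P→5; Q→4; R→4; S→6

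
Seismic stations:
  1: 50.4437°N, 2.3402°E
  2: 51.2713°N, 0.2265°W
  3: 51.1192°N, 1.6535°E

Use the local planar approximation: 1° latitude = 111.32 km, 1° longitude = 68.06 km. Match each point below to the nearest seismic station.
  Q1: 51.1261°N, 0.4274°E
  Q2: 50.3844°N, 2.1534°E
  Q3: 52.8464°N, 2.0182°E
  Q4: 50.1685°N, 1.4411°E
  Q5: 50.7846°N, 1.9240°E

Q1 at 51.1261°N, 0.4274°E:
  1: √((-0.6824·111.32)² + (1.9128·68.06)²) = √(5770.645977 + 16948.177967) = 150.7276 km
  2: √((0.1452·111.32)² + (-0.6539·68.06)²) = √(261.264034 + 1980.644646) = 47.3488 km
  3: √((-0.0069·111.32)² + (1.2261·68.06)²) = √(0.589990 + 6963.629788) = 83.4519 km
  → nearest: 2 (47.3488 km)
Q2 at 50.3844°N, 2.1534°E:
  1: √((0.0593·111.32)² + (0.1868·68.06)²) = √(43.576845 + 161.635828) = 14.3252 km
  2: √((0.8869·111.32)² + (-2.3799·68.06)²) = √(9747.555242 + 26236.222632) = 189.6939 km
  3: √((0.7348·111.32)² + (-0.4999·68.06)²) = √(6690.902334 + 1157.577730) = 88.5916 km
  → nearest: 1 (14.3252 km)
Q3 at 52.8464°N, 2.0182°E:
  1: √((-2.4027·111.32)² + (0.3220·68.06)²) = √(71539.432728 + 480.281251) = 268.3649 km
  2: √((-1.5751·111.32)² + (-2.2447·68.06)²) = √(30744.161890 + 23339.981241) = 232.5600 km
  3: √((-1.7272·111.32)² + (-0.3647·68.06)²) = √(36968.485068 + 616.105969) = 193.8675 km
  → nearest: 3 (193.8675 km)
Q4 at 50.1685°N, 1.4411°E:
  1: √((0.2752·111.32)² + (0.8991·68.06)²) = √(938.519400 + 3744.552163) = 68.4330 km
  2: √((1.1028·111.32)² + (-1.6676·68.06)²) = √(15070.925056 + 12881.536322) = 167.1899 km
  3: √((0.9507·111.32)² + (0.2124·68.06)²) = √(11200.396138 + 208.974317) = 106.8147 km
  → nearest: 1 (68.4330 km)
Q5 at 50.7846°N, 1.9240°E:
  1: √((-0.3409·111.32)² + (0.4162·68.06)²) = √(1440.125690 + 802.394681) = 47.3553 km
  2: √((0.4867·111.32)² + (-2.1505·68.06)²) = √(2935.412152 + 21422.136551) = 156.0691 km
  3: √((0.3346·111.32)² + (-0.2705·68.06)²) = √(1387.389069 + 338.936569) = 41.5491 km
  → nearest: 3 (41.5491 km)

Q1→2; Q2→1; Q3→3; Q4→1; Q5→3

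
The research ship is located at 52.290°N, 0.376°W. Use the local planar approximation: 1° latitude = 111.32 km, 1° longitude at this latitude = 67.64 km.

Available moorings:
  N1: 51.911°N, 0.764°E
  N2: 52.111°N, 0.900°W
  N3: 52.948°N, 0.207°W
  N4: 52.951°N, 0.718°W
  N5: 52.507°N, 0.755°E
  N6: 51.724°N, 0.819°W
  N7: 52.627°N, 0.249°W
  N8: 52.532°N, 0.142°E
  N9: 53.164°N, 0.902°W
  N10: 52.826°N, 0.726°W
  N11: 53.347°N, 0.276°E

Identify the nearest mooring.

N7

Distances from 52.290°N, 0.376°W:
N1: 87.897 km
N2: 40.661 km
N3: 74.135 km
N4: 77.133 km
N5: 80.224 km
N6: 69.769 km
N7: 38.486 km
N8: 44.197 km
N9: 103.595 km
N10: 64.192 km
N11: 125.658 km
Minimum: N7 at 38.486 km.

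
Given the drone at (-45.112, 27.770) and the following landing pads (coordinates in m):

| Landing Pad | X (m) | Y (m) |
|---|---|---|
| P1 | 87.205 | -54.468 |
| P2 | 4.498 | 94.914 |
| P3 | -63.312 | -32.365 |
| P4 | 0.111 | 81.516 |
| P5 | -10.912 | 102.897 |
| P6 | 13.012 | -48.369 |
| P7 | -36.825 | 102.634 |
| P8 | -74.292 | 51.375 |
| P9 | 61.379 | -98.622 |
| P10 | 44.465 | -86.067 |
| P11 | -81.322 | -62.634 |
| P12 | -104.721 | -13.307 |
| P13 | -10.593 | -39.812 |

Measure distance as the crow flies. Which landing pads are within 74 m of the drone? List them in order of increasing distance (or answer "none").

P8, P3, P4, P12

Distances from (-45.112, 27.770):
P1: 155.791 m
P2: 83.483 m
P3: 62.829 m
P4: 70.241 m
P5: 82.545 m
P6: 95.789 m
P7: 75.321 m
P8: 37.532 m
P9: 165.273 m
P10: 144.855 m
P11: 97.386 m
P12: 72.392 m
P13: 75.887 m
Threshold 74 m: P8 (37.532 m), P3 (62.829 m), P4 (70.241 m), P12 (72.392 m) are within range.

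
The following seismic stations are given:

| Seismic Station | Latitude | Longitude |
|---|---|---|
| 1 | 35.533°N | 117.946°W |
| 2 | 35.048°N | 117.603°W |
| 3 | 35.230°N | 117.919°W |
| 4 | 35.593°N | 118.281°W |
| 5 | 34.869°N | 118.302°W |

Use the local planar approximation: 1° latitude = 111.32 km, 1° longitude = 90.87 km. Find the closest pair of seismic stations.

1 and 4

Pairwise distances:
1–2: 62.341 km
1–3: 33.819 km
1–4: 31.166 km
1–5: 80.686 km
2–3: 35.143 km
2–4: 86.467 km
2–5: 66.570 km
3–4: 52.105 km
3–5: 53.162 km
4–5: 80.618 km
Closest pair: 1–4 at 31.166 km.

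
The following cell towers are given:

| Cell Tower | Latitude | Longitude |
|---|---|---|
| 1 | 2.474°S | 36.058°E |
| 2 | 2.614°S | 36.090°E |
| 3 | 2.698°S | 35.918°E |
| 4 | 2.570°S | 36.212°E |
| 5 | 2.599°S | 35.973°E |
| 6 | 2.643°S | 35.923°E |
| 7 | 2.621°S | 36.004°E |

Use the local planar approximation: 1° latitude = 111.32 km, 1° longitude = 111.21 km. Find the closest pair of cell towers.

5 and 7

Pairwise distances:
1–2: √((-0.140·111.32)² + (0.032·111.21)²) = √(242.88599 + 12.66449) = 15.986 km
1–3: √((-0.224·111.32)² + (-0.140·111.21)²) = √(621.78814 + 242.40622) = 29.397 km
1–4: √((-0.096·111.32)² + (0.154·111.21)²) = √(114.20598 + 293.31152) = 20.187 km
1–5: √((-0.125·111.32)² + (-0.085·111.21)²) = √(193.62722 + 89.35637) = 16.822 km
1–6: √((-0.169·111.32)² + (-0.135·111.21)²) = √(353.93198 + 225.40068) = 24.069 km
1–7: √((-0.147·111.32)² + (-0.054·111.21)²) = √(267.78181 + 36.06411) = 17.431 km
2–3: √((-0.084·111.32)² + (-0.172·111.21)²) = √(87.43896 + 365.88497) = 21.291 km
2–4: √((0.044·111.32)² + (0.122·111.21)²) = √(23.99119 + 184.08031) = 14.425 km
2–5: √((0.015·111.32)² + (-0.117·111.21)²) = √(2.78823 + 169.30095) = 13.118 km
2–6: √((-0.029·111.32)² + (-0.167·111.21)²) = √(10.42179 + 344.92178) = 18.851 km
2–7: √((-0.007·111.32)² + (-0.086·111.21)²) = √(0.60721 + 91.47124) = 9.596 km
3–4: √((0.128·111.32)² + (0.294·111.21)²) = √(203.03286 + 1069.01141) = 35.666 km
3–5: √((0.099·111.32)² + (0.055·111.21)²) = √(121.45539 + 37.41218) = 12.604 km
3–6: √((0.055·111.32)² + (0.005·111.21)²) = √(37.48623 + 0.30919) = 6.148 km
3–7: √((0.077·111.32)² + (0.086·111.21)²) = √(73.47301 + 91.47124) = 12.843 km
4–5: √((-0.029·111.32)² + (-0.239·111.21)²) = √(10.42179 + 706.45334) = 26.775 km
4–6: √((-0.073·111.32)² + (-0.289·111.21)²) = √(66.03773 + 1032.95967) = 33.151 km
4–7: √((-0.051·111.32)² + (-0.208·111.21)²) = √(32.23196 + 535.07462) = 23.818 km
5–6: √((-0.044·111.32)² + (-0.050·111.21)²) = √(23.99119 + 30.91916) = 7.410 km
5–7: √((-0.022·111.32)² + (0.031·111.21)²) = √(5.99780 + 11.88533) = 4.229 km
6–7: √((0.022·111.32)² + (0.081·111.21)²) = √(5.99780 + 81.14424) = 9.335 km
Closest pair: 5–7 at 4.229 km.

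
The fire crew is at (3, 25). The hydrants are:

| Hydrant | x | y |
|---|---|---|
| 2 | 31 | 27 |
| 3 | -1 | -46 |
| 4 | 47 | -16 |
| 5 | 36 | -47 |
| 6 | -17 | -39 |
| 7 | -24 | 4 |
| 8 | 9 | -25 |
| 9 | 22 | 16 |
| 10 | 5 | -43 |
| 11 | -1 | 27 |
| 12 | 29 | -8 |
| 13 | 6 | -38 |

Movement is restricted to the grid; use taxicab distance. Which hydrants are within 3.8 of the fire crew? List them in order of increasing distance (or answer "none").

none

Distances from (3, 25):
2: |28| + |2| = 28 + 2 = 30
3: |-4| + |-71| = 4 + 71 = 75
4: |44| + |-41| = 44 + 41 = 85
5: |33| + |-72| = 33 + 72 = 105
6: |-20| + |-64| = 20 + 64 = 84
7: |-27| + |-21| = 27 + 21 = 48
8: |6| + |-50| = 6 + 50 = 56
9: |19| + |-9| = 19 + 9 = 28
10: |2| + |-68| = 2 + 68 = 70
11: |-4| + |2| = 4 + 2 = 6
12: |26| + |-33| = 26 + 33 = 59
13: |3| + |-63| = 3 + 63 = 66
Threshold 3.8: none within range.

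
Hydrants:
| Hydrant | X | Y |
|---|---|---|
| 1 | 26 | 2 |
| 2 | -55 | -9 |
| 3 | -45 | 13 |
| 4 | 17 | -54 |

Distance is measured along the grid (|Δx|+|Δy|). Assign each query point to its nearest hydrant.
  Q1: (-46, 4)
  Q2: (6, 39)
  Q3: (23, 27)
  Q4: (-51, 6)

Q1 at (-46, 4):
  1: |72| + |-2| = 72 + 2 = 74
  2: |-9| + |-13| = 9 + 13 = 22
  3: |1| + |9| = 1 + 9 = 10
  4: |63| + |-58| = 63 + 58 = 121
  → nearest: 3 (10)
Q2 at (6, 39):
  1: |20| + |-37| = 20 + 37 = 57
  2: |-61| + |-48| = 61 + 48 = 109
  3: |-51| + |-26| = 51 + 26 = 77
  4: |11| + |-93| = 11 + 93 = 104
  → nearest: 1 (57)
Q3 at (23, 27):
  1: |3| + |-25| = 3 + 25 = 28
  2: |-78| + |-36| = 78 + 36 = 114
  3: |-68| + |-14| = 68 + 14 = 82
  4: |-6| + |-81| = 6 + 81 = 87
  → nearest: 1 (28)
Q4 at (-51, 6):
  1: |77| + |-4| = 77 + 4 = 81
  2: |-4| + |-15| = 4 + 15 = 19
  3: |6| + |7| = 6 + 7 = 13
  4: |68| + |-60| = 68 + 60 = 128
  → nearest: 3 (13)

Q1→3; Q2→1; Q3→1; Q4→3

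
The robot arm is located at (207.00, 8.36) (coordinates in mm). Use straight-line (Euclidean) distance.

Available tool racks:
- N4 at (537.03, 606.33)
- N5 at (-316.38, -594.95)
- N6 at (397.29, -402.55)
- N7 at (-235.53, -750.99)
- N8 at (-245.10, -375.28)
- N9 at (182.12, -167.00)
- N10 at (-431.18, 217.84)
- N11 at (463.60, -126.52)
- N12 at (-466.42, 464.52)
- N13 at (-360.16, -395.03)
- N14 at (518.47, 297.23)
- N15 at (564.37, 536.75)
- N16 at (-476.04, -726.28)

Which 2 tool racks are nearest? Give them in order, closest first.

Distances from (207.00, 8.36):
N4: 683.00 mm
N5: 798.69 mm
N6: 452.83 mm
N7: 878.89 mm
N8: 592.94 mm
N9: 177.12 mm
N10: 671.68 mm
N11: 289.89 mm
N12: 813.37 mm
N13: 695.98 mm
N14: 424.81 mm
N15: 637.89 mm
N16: 1003.11 mm
Sorted: N9 (177.12 mm) < N11 (289.89 mm) < N14 (424.81 mm) < N6 (452.83 mm) < …

N9, N11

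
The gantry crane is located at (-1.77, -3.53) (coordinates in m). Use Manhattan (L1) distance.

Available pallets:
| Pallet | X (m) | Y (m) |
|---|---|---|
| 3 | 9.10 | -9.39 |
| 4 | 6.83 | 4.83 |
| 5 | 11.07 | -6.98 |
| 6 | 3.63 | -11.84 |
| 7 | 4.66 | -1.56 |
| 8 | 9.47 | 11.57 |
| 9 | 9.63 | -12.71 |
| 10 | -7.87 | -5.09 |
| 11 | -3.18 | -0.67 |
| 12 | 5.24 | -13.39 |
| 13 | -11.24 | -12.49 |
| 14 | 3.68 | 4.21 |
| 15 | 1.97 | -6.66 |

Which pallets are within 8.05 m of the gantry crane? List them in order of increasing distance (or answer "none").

Distances from (-1.77, -3.53):
3: 16.73 m
4: 16.96 m
5: 16.29 m
6: 13.71 m
7: 8.40 m
8: 26.34 m
9: 20.58 m
10: 7.66 m
11: 4.27 m
12: 16.87 m
13: 18.43 m
14: 13.19 m
15: 6.87 m
Threshold 8.05 m: 11 (4.27 m), 15 (6.87 m), 10 (7.66 m) are within range.

11, 15, 10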